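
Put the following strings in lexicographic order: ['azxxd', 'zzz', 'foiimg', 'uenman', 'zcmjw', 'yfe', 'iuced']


Compare strings character by character (the first differing letter decides):
  'azxxd' < 'foiimg' since 'a' < 'f' at position 1
  'foiimg' < 'iuced' since 'f' < 'i' at position 1
  'iuced' < 'uenman' since 'i' < 'u' at position 1
  'uenman' < 'yfe' since 'u' < 'y' at position 1
  'yfe' < 'zcmjw' since 'y' < 'z' at position 1
  'zcmjw' < 'zzz' since 'c' < 'z' at position 2
Chaining these comparisons gives the alphabetical order.
Final answer: ['azxxd', 'foiimg', 'iuced', 'uenman', 'yfe', 'zcmjw', 'zzz']


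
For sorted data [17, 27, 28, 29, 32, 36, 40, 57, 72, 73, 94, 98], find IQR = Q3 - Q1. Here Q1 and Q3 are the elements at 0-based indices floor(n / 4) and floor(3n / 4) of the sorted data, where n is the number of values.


The data has n = 12 elements.
Q1 index = floor(12 / 4) = floor(3) = 3; Q3 index = floor(3 * 12 / 4) = floor(9) = 9
Q1 = element at index 3 = 29
Q3 = element at index 9 = 73
IQR = 73 - 29 = 44
Final answer: 44


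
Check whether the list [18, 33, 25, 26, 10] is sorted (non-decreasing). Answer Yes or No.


Check consecutive pairs:
  18 <= 33? True
  33 <= 25? False
  25 <= 26? True
  26 <= 10? False
2 consecutive pair(s) are out of order, so the list is not sorted.
Final answer: No


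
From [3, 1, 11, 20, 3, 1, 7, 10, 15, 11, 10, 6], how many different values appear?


List all unique values:
Distinct values: [1, 3, 6, 7, 10, 11, 15, 20]
Count = 8
Final answer: 8


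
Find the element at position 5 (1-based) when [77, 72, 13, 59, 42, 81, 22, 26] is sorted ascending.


Sort ascending: [13, 22, 26, 42, 59, 72, 77, 81]
The 5th element (1-indexed) is at index 4.
Value = 59
Final answer: 59


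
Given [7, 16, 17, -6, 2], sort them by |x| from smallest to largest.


Compute absolute values:
  |7| = 7
  |16| = 16
  |17| = 17
  |-6| = 6
  |2| = 2
Absolute values in increasing order: 2 < 6 < 7 < 16 < 17
Listing the original numbers in that order gives the answer.
Final answer: [2, -6, 7, 16, 17]


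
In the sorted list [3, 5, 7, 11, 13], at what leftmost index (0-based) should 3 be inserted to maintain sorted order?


List is sorted: [3, 5, 7, 11, 13]
We need the leftmost position where 3 can be inserted, i.e. the first index whose element is >= 3 (or the end of the list if none is).
Binary search with low=0, high=5 (0-based indices):
  low=0, high=5, mid=2: a[2]=7 >= 3, so high = 2
  low=0, high=2, mid=1: a[1]=5 >= 3, so high = 1
  low=0, high=1, mid=0: a[0]=3 >= 3, so high = 0
Now low = high = 0, so the insertion index is 0.
Final answer: 0


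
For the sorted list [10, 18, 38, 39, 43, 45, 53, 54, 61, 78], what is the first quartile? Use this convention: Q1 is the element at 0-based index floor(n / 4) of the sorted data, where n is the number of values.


The list has n = 10 elements.
Q1 index = floor(10 / 4) = floor(2.5) = 2
Counting from index 0 in the sorted data, the element at index 2 is 38.
Final answer: 38


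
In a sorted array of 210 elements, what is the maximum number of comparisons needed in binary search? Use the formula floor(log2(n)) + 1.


Binary search halves the search space each step.
Maximum comparisons = floor(log2(210)) + 1
log2(210) = 7.7142
floor(log2(210)) = 7, so 7 + 1 = 8
Final answer: 8


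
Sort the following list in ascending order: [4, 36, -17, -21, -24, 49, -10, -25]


Original list: [4, 36, -17, -21, -24, 49, -10, -25]
Repeatedly take the smallest remaining element:
  Remaining [4, 36, -17, -21, -24, 49, -10, -25] -> smallest is -25
  Remaining [4, 36, -17, -21, -24, 49, -10] -> smallest is -24
  Remaining [4, 36, -17, -21, 49, -10] -> smallest is -21
  Remaining [4, 36, -17, 49, -10] -> smallest is -17
  Remaining [4, 36, 49, -10] -> smallest is -10
  Remaining [4, 36, 49] -> smallest is 4
  Remaining [36, 49] -> smallest is 36
  Remaining [49] -> smallest is 49
Collecting the picks in order gives the sorted list.
Final answer: [-25, -24, -21, -17, -10, 4, 36, 49]


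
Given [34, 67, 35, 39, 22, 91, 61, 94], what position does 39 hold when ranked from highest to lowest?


Sort descending: [94, 91, 67, 61, 39, 35, 34, 22]
Find 39 in the sorted list.
39 is at position 5.
Final answer: 5


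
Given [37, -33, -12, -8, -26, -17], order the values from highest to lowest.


Original list: [37, -33, -12, -8, -26, -17]
Repeatedly take the largest remaining element:
  Remaining [37, -33, -12, -8, -26, -17] -> largest is 37
  Remaining [-33, -12, -8, -26, -17] -> largest is -8
  Remaining [-33, -12, -26, -17] -> largest is -12
  Remaining [-33, -26, -17] -> largest is -17
  Remaining [-33, -26] -> largest is -26
  Remaining [-33] -> largest is -33
Collecting the picks in order gives the descending list.
Final answer: [37, -8, -12, -17, -26, -33]


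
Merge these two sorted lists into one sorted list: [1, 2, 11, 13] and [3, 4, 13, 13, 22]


List A: [1, 2, 11, 13]
List B: [3, 4, 13, 13, 22]
Repeatedly compare the front elements and take the smaller:
  1 vs 3 -> take 1
  2 vs 3 -> take 2
  11 vs 3 -> take 3
  11 vs 4 -> take 4
  11 vs 13 -> take 11
  13 vs 13 -> take 13
  A is exhausted; append the rest of B: [13, 13, 22]
Final answer: [1, 2, 3, 4, 11, 13, 13, 13, 22]


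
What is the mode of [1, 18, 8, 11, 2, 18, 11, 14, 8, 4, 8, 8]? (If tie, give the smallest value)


Count the frequency of each value:
  1 appears 1 time(s)
  2 appears 1 time(s)
  4 appears 1 time(s)
  8 appears 4 time(s)
  11 appears 2 time(s)
  14 appears 1 time(s)
  18 appears 2 time(s)
Maximum frequency is 4.
Only 8 reaches that frequency, so it is the mode.
Final answer: 8


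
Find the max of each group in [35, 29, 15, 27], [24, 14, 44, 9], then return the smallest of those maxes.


Find max of each group:
  Group 1: [35, 29, 15, 27] -> max = 35
  Group 2: [24, 14, 44, 9] -> max = 44
Maxes: [35, 44]
Minimum of maxes = 35
Final answer: 35


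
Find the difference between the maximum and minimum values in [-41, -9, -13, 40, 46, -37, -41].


Maximum value: 46
Minimum value: -41
Range = 46 - (-41) = 87
Final answer: 87


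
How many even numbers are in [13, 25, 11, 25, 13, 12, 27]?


Check each element:
  13 is odd
  25 is odd
  11 is odd
  25 is odd
  13 is odd
  12 is even
  27 is odd
Evens: [12]
Count of evens = 1
Final answer: 1


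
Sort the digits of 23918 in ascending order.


The number 23918 has digits: 2, 3, 9, 1, 8
Sorted: 1, 2, 3, 8, 9
Joining the sorted digits gives the result.
Final answer: 12389


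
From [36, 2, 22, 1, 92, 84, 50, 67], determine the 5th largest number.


Sort descending: [92, 84, 67, 50, 36, 22, 2, 1]
The 5th element (1-indexed) is at index 4.
Value = 36
Final answer: 36


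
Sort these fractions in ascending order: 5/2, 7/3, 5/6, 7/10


Convert to decimal for comparison:
  5/2 = 2.5
  7/3 = 2.3333
  5/6 = 0.8333
  7/10 = 0.7
Decimals in increasing order: 0.7 < 0.8333 < 2.3333 < 2.5
Writing each back as its fraction gives the sorted order.
Final answer: 7/10, 5/6, 7/3, 5/2


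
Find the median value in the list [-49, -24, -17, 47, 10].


First, sort the list: [-49, -24, -17, 10, 47]
The list has 5 elements (odd count).
The middle index is 2 (0-based), and the element there is -17.
Final answer: -17


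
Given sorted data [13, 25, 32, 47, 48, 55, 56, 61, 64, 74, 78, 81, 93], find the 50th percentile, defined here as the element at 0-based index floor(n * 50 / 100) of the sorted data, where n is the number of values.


The dataset has n = 13 elements.
Index = floor(13 * 50 / 100) = floor(650 / 100) = floor(6.5) = 6
Counting from index 0 in the sorted data, the element at index 6 is 56.
Final answer: 56


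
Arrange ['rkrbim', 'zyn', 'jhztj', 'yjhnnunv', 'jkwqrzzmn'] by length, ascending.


Compute lengths:
  'rkrbim' has length 6
  'zyn' has length 3
  'jhztj' has length 5
  'yjhnnunv' has length 8
  'jkwqrzzmn' has length 9
Lengths in increasing order: 3 < 5 < 6 < 8 < 9
Listing the words in that order gives the answer.
Final answer: ['zyn', 'jhztj', 'rkrbim', 'yjhnnunv', 'jkwqrzzmn']


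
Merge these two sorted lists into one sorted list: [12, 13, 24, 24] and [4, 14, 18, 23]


List A: [12, 13, 24, 24]
List B: [4, 14, 18, 23]
Repeatedly compare the front elements and take the smaller:
  12 vs 4 -> take 4
  12 vs 14 -> take 12
  13 vs 14 -> take 13
  24 vs 14 -> take 14
  24 vs 18 -> take 18
  24 vs 23 -> take 23
  B is exhausted; append the rest of A: [24, 24]
Final answer: [4, 12, 13, 14, 18, 23, 24, 24]


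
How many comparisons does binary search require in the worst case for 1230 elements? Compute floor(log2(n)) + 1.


Binary search halves the search space each step.
Maximum comparisons = floor(log2(1230)) + 1
log2(1230) = 10.2644
floor(log2(1230)) = 10, so 10 + 1 = 11
Final answer: 11


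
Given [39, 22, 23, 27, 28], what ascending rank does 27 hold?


Sort ascending: [22, 23, 27, 28, 39]
Find 27 in the sorted list.
27 is at position 3 (1-indexed).
Final answer: 3


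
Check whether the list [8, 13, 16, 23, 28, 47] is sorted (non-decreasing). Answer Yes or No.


Check consecutive pairs:
  8 <= 13? True
  13 <= 16? True
  16 <= 23? True
  23 <= 28? True
  28 <= 47? True
Every consecutive pair is in order, so the list is non-decreasing.
Final answer: Yes


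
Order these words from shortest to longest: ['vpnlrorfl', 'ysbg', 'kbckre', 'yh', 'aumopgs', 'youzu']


Compute lengths:
  'vpnlrorfl' has length 9
  'ysbg' has length 4
  'kbckre' has length 6
  'yh' has length 2
  'aumopgs' has length 7
  'youzu' has length 5
Lengths in increasing order: 2 < 4 < 5 < 6 < 7 < 9
Listing the words in that order gives the answer.
Final answer: ['yh', 'ysbg', 'youzu', 'kbckre', 'aumopgs', 'vpnlrorfl']


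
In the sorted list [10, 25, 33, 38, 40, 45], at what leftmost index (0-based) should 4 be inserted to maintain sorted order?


List is sorted: [10, 25, 33, 38, 40, 45]
We need the leftmost position where 4 can be inserted, i.e. the first index whose element is >= 4 (or the end of the list if none is).
Binary search with low=0, high=6 (0-based indices):
  low=0, high=6, mid=3: a[3]=38 >= 4, so high = 3
  low=0, high=3, mid=1: a[1]=25 >= 4, so high = 1
  low=0, high=1, mid=0: a[0]=10 >= 4, so high = 0
Now low = high = 0, so the insertion index is 0.
Final answer: 0


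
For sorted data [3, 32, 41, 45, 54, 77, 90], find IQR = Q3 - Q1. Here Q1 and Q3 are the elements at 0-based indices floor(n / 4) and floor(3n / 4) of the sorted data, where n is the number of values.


The data has n = 7 elements.
Q1 index = floor(7 / 4) = floor(1.75) = 1; Q3 index = floor(3 * 7 / 4) = floor(5.25) = 5
Q1 = element at index 1 = 32
Q3 = element at index 5 = 77
IQR = 77 - 32 = 45
Final answer: 45


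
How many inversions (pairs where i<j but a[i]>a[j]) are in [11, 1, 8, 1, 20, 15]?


For each element, count the later elements that are smaller than it:
  11 (index 0): smaller elements after it = [1, 8, 1] -> 3
  1 (index 1): smaller elements after it = [] -> 0
  8 (index 2): smaller elements after it = [1] -> 1
  1 (index 3): smaller elements after it = [] -> 0
  20 (index 4): smaller elements after it = [15] -> 1
Total inversions = 3 + 0 + 1 + 0 + 1 = 5
Final answer: 5


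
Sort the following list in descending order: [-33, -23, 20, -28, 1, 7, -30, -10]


Original list: [-33, -23, 20, -28, 1, 7, -30, -10]
Repeatedly take the largest remaining element:
  Remaining [-33, -23, 20, -28, 1, 7, -30, -10] -> largest is 20
  Remaining [-33, -23, -28, 1, 7, -30, -10] -> largest is 7
  Remaining [-33, -23, -28, 1, -30, -10] -> largest is 1
  Remaining [-33, -23, -28, -30, -10] -> largest is -10
  Remaining [-33, -23, -28, -30] -> largest is -23
  Remaining [-33, -28, -30] -> largest is -28
  Remaining [-33, -30] -> largest is -30
  Remaining [-33] -> largest is -33
Collecting the picks in order gives the descending list.
Final answer: [20, 7, 1, -10, -23, -28, -30, -33]


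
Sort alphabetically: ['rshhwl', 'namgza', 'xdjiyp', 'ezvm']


Compare strings character by character (the first differing letter decides):
  'ezvm' < 'namgza' since 'e' < 'n' at position 1
  'namgza' < 'rshhwl' since 'n' < 'r' at position 1
  'rshhwl' < 'xdjiyp' since 'r' < 'x' at position 1
Chaining these comparisons gives the alphabetical order.
Final answer: ['ezvm', 'namgza', 'rshhwl', 'xdjiyp']


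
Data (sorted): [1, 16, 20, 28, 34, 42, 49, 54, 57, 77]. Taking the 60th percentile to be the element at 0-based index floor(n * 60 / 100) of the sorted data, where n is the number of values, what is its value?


The dataset has n = 10 elements.
Index = floor(10 * 60 / 100) = floor(600 / 100) = floor(6) = 6
Counting from index 0 in the sorted data, the element at index 6 is 49.
Final answer: 49


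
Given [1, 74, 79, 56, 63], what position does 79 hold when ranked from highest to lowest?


Sort descending: [79, 74, 63, 56, 1]
Find 79 in the sorted list.
79 is at position 1.
Final answer: 1


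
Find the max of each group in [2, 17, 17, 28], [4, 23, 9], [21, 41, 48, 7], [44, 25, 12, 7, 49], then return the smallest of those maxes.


Find max of each group:
  Group 1: [2, 17, 17, 28] -> max = 28
  Group 2: [4, 23, 9] -> max = 23
  Group 3: [21, 41, 48, 7] -> max = 48
  Group 4: [44, 25, 12, 7, 49] -> max = 49
Maxes: [28, 23, 48, 49]
Minimum of maxes = 23
Final answer: 23


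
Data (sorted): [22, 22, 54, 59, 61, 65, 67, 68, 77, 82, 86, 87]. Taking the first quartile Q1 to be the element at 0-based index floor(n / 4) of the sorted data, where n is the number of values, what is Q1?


The list has n = 12 elements.
Q1 index = floor(12 / 4) = floor(3) = 3
Counting from index 0 in the sorted data, the element at index 3 is 59.
Final answer: 59


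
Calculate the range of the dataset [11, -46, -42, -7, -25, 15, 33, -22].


Maximum value: 33
Minimum value: -46
Range = 33 - (-46) = 79
Final answer: 79


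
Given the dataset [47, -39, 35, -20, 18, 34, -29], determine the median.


First, sort the list: [-39, -29, -20, 18, 34, 35, 47]
The list has 7 elements (odd count).
The middle index is 3 (0-based), and the element there is 18.
Final answer: 18


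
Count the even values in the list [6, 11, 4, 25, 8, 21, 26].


Check each element:
  6 is even
  11 is odd
  4 is even
  25 is odd
  8 is even
  21 is odd
  26 is even
Evens: [6, 4, 8, 26]
Count of evens = 4
Final answer: 4


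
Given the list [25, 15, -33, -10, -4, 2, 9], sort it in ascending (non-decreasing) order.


Original list: [25, 15, -33, -10, -4, 2, 9]
Repeatedly take the smallest remaining element:
  Remaining [25, 15, -33, -10, -4, 2, 9] -> smallest is -33
  Remaining [25, 15, -10, -4, 2, 9] -> smallest is -10
  Remaining [25, 15, -4, 2, 9] -> smallest is -4
  Remaining [25, 15, 2, 9] -> smallest is 2
  Remaining [25, 15, 9] -> smallest is 9
  Remaining [25, 15] -> smallest is 15
  Remaining [25] -> smallest is 25
Collecting the picks in order gives the sorted list.
Final answer: [-33, -10, -4, 2, 9, 15, 25]


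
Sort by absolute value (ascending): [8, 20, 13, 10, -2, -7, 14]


Compute absolute values:
  |8| = 8
  |20| = 20
  |13| = 13
  |10| = 10
  |-2| = 2
  |-7| = 7
  |14| = 14
Absolute values in increasing order: 2 < 7 < 8 < 10 < 13 < 14 < 20
Listing the original numbers in that order gives the answer.
Final answer: [-2, -7, 8, 10, 13, 14, 20]


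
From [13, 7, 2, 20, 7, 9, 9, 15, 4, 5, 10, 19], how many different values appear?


List all unique values:
Distinct values: [2, 4, 5, 7, 9, 10, 13, 15, 19, 20]
Count = 10
Final answer: 10


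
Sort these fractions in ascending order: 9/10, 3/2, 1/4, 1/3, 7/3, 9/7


Convert to decimal for comparison:
  9/10 = 0.9
  3/2 = 1.5
  1/4 = 0.25
  1/3 = 0.3333
  7/3 = 2.3333
  9/7 = 1.2857
Decimals in increasing order: 0.25 < 0.3333 < 0.9 < 1.2857 < 1.5 < 2.3333
Writing each back as its fraction gives the sorted order.
Final answer: 1/4, 1/3, 9/10, 9/7, 3/2, 7/3


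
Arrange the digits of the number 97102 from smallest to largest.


The number 97102 has digits: 9, 7, 1, 0, 2
Sorted: 0, 1, 2, 7, 9
Joining the sorted digits gives the result.
Final answer: 01279


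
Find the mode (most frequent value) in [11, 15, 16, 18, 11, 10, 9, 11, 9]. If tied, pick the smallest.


Count the frequency of each value:
  9 appears 2 time(s)
  10 appears 1 time(s)
  11 appears 3 time(s)
  15 appears 1 time(s)
  16 appears 1 time(s)
  18 appears 1 time(s)
Maximum frequency is 3.
Only 11 reaches that frequency, so it is the mode.
Final answer: 11


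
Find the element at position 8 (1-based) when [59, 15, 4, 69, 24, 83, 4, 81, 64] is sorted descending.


Sort descending: [83, 81, 69, 64, 59, 24, 15, 4, 4]
The 8th element (1-indexed) is at index 7.
Value = 4
Final answer: 4


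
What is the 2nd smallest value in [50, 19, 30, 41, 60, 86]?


Sort ascending: [19, 30, 41, 50, 60, 86]
The 2nd element (1-indexed) is at index 1.
Value = 30
Final answer: 30


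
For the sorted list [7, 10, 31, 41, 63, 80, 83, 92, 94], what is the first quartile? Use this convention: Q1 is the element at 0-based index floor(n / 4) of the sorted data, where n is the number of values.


The list has n = 9 elements.
Q1 index = floor(9 / 4) = floor(2.25) = 2
Counting from index 0 in the sorted data, the element at index 2 is 31.
Final answer: 31


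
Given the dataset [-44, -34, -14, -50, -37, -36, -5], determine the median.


First, sort the list: [-50, -44, -37, -36, -34, -14, -5]
The list has 7 elements (odd count).
The middle index is 3 (0-based), and the element there is -36.
Final answer: -36


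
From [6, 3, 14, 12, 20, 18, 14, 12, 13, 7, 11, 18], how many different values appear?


List all unique values:
Distinct values: [3, 6, 7, 11, 12, 13, 14, 18, 20]
Count = 9
Final answer: 9


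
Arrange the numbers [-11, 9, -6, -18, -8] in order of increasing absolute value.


Compute absolute values:
  |-11| = 11
  |9| = 9
  |-6| = 6
  |-18| = 18
  |-8| = 8
Absolute values in increasing order: 6 < 8 < 9 < 11 < 18
Listing the original numbers in that order gives the answer.
Final answer: [-6, -8, 9, -11, -18]


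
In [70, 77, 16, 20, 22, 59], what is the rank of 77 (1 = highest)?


Sort descending: [77, 70, 59, 22, 20, 16]
Find 77 in the sorted list.
77 is at position 1.
Final answer: 1


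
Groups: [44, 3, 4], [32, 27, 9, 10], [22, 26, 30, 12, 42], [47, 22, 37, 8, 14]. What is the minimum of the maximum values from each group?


Find max of each group:
  Group 1: [44, 3, 4] -> max = 44
  Group 2: [32, 27, 9, 10] -> max = 32
  Group 3: [22, 26, 30, 12, 42] -> max = 42
  Group 4: [47, 22, 37, 8, 14] -> max = 47
Maxes: [44, 32, 42, 47]
Minimum of maxes = 32
Final answer: 32


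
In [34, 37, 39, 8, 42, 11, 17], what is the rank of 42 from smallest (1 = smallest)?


Sort ascending: [8, 11, 17, 34, 37, 39, 42]
Find 42 in the sorted list.
42 is at position 7 (1-indexed).
Final answer: 7


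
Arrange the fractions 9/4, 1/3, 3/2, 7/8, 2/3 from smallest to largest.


Convert to decimal for comparison:
  9/4 = 2.25
  1/3 = 0.3333
  3/2 = 1.5
  7/8 = 0.875
  2/3 = 0.6667
Decimals in increasing order: 0.3333 < 0.6667 < 0.875 < 1.5 < 2.25
Writing each back as its fraction gives the sorted order.
Final answer: 1/3, 2/3, 7/8, 3/2, 9/4


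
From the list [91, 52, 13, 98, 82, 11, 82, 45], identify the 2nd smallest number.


Sort ascending: [11, 13, 45, 52, 82, 82, 91, 98]
The 2nd element (1-indexed) is at index 1.
Value = 13
Final answer: 13


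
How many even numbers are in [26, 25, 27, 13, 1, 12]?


Check each element:
  26 is even
  25 is odd
  27 is odd
  13 is odd
  1 is odd
  12 is even
Evens: [26, 12]
Count of evens = 2
Final answer: 2


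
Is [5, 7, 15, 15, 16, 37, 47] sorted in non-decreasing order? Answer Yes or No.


Check consecutive pairs:
  5 <= 7? True
  7 <= 15? True
  15 <= 15? True
  15 <= 16? True
  16 <= 37? True
  37 <= 47? True
Every consecutive pair is in order, so the list is non-decreasing.
Final answer: Yes


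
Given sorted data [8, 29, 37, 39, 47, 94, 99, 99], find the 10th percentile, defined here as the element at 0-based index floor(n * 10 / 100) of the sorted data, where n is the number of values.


The dataset has n = 8 elements.
Index = floor(8 * 10 / 100) = floor(80 / 100) = floor(0.8) = 0
Counting from index 0 in the sorted data, the element at index 0 is 8.
Final answer: 8


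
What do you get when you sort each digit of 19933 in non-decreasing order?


The number 19933 has digits: 1, 9, 9, 3, 3
Sorted: 1, 3, 3, 9, 9
Joining the sorted digits gives the result.
Final answer: 13399


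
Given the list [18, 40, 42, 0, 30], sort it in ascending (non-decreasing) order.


Original list: [18, 40, 42, 0, 30]
Repeatedly take the smallest remaining element:
  Remaining [18, 40, 42, 0, 30] -> smallest is 0
  Remaining [18, 40, 42, 30] -> smallest is 18
  Remaining [40, 42, 30] -> smallest is 30
  Remaining [40, 42] -> smallest is 40
  Remaining [42] -> smallest is 42
Collecting the picks in order gives the sorted list.
Final answer: [0, 18, 30, 40, 42]


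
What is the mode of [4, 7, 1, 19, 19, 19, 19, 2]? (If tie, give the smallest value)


Count the frequency of each value:
  1 appears 1 time(s)
  2 appears 1 time(s)
  4 appears 1 time(s)
  7 appears 1 time(s)
  19 appears 4 time(s)
Maximum frequency is 4.
Only 19 reaches that frequency, so it is the mode.
Final answer: 19


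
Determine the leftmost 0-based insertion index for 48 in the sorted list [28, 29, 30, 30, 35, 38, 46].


List is sorted: [28, 29, 30, 30, 35, 38, 46]
We need the leftmost position where 48 can be inserted, i.e. the first index whose element is >= 48 (or the end of the list if none is).
Binary search with low=0, high=7 (0-based indices):
  low=0, high=7, mid=3: a[3]=30 < 48, so low = 4
  low=4, high=7, mid=5: a[5]=38 < 48, so low = 6
  low=6, high=7, mid=6: a[6]=46 < 48, so low = 7
Now low = high = 7, so the insertion index is 7.
Final answer: 7


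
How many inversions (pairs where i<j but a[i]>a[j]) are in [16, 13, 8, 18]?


For each element, count the later elements that are smaller than it:
  16 (index 0): smaller elements after it = [13, 8] -> 2
  13 (index 1): smaller elements after it = [8] -> 1
  8 (index 2): smaller elements after it = [] -> 0
Total inversions = 2 + 1 + 0 = 3
Final answer: 3


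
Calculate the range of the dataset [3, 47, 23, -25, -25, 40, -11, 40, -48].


Maximum value: 47
Minimum value: -48
Range = 47 - (-48) = 95
Final answer: 95


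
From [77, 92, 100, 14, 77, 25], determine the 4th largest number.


Sort descending: [100, 92, 77, 77, 25, 14]
The 4th element (1-indexed) is at index 3.
Value = 77
Final answer: 77


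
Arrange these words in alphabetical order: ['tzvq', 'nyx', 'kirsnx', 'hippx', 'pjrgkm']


Compare strings character by character (the first differing letter decides):
  'hippx' < 'kirsnx' since 'h' < 'k' at position 1
  'kirsnx' < 'nyx' since 'k' < 'n' at position 1
  'nyx' < 'pjrgkm' since 'n' < 'p' at position 1
  'pjrgkm' < 'tzvq' since 'p' < 't' at position 1
Chaining these comparisons gives the alphabetical order.
Final answer: ['hippx', 'kirsnx', 'nyx', 'pjrgkm', 'tzvq']


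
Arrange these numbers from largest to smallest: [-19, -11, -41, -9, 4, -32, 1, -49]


Original list: [-19, -11, -41, -9, 4, -32, 1, -49]
Repeatedly take the largest remaining element:
  Remaining [-19, -11, -41, -9, 4, -32, 1, -49] -> largest is 4
  Remaining [-19, -11, -41, -9, -32, 1, -49] -> largest is 1
  Remaining [-19, -11, -41, -9, -32, -49] -> largest is -9
  Remaining [-19, -11, -41, -32, -49] -> largest is -11
  Remaining [-19, -41, -32, -49] -> largest is -19
  Remaining [-41, -32, -49] -> largest is -32
  Remaining [-41, -49] -> largest is -41
  Remaining [-49] -> largest is -49
Collecting the picks in order gives the descending list.
Final answer: [4, 1, -9, -11, -19, -32, -41, -49]


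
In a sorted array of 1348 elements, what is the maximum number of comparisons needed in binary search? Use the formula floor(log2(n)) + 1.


Binary search halves the search space each step.
Maximum comparisons = floor(log2(1348)) + 1
log2(1348) = 10.3966
floor(log2(1348)) = 10, so 10 + 1 = 11
Final answer: 11


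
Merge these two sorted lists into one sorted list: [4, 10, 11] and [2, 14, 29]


List A: [4, 10, 11]
List B: [2, 14, 29]
Repeatedly compare the front elements and take the smaller:
  4 vs 2 -> take 2
  4 vs 14 -> take 4
  10 vs 14 -> take 10
  11 vs 14 -> take 11
  A is exhausted; append the rest of B: [14, 29]
Final answer: [2, 4, 10, 11, 14, 29]


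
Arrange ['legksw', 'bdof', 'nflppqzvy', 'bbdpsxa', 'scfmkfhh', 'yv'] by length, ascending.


Compute lengths:
  'legksw' has length 6
  'bdof' has length 4
  'nflppqzvy' has length 9
  'bbdpsxa' has length 7
  'scfmkfhh' has length 8
  'yv' has length 2
Lengths in increasing order: 2 < 4 < 6 < 7 < 8 < 9
Listing the words in that order gives the answer.
Final answer: ['yv', 'bdof', 'legksw', 'bbdpsxa', 'scfmkfhh', 'nflppqzvy']


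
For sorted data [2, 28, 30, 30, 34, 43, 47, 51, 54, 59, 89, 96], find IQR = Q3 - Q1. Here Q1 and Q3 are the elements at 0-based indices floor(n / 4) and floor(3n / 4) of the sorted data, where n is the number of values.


The data has n = 12 elements.
Q1 index = floor(12 / 4) = floor(3) = 3; Q3 index = floor(3 * 12 / 4) = floor(9) = 9
Q1 = element at index 3 = 30
Q3 = element at index 9 = 59
IQR = 59 - 30 = 29
Final answer: 29


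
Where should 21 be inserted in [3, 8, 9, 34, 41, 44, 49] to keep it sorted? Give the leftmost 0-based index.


List is sorted: [3, 8, 9, 34, 41, 44, 49]
We need the leftmost position where 21 can be inserted, i.e. the first index whose element is >= 21 (or the end of the list if none is).
Binary search with low=0, high=7 (0-based indices):
  low=0, high=7, mid=3: a[3]=34 >= 21, so high = 3
  low=0, high=3, mid=1: a[1]=8 < 21, so low = 2
  low=2, high=3, mid=2: a[2]=9 < 21, so low = 3
Now low = high = 3, so the insertion index is 3.
Final answer: 3


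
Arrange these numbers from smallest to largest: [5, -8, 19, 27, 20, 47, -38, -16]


Original list: [5, -8, 19, 27, 20, 47, -38, -16]
Repeatedly take the smallest remaining element:
  Remaining [5, -8, 19, 27, 20, 47, -38, -16] -> smallest is -38
  Remaining [5, -8, 19, 27, 20, 47, -16] -> smallest is -16
  Remaining [5, -8, 19, 27, 20, 47] -> smallest is -8
  Remaining [5, 19, 27, 20, 47] -> smallest is 5
  Remaining [19, 27, 20, 47] -> smallest is 19
  Remaining [27, 20, 47] -> smallest is 20
  Remaining [27, 47] -> smallest is 27
  Remaining [47] -> smallest is 47
Collecting the picks in order gives the sorted list.
Final answer: [-38, -16, -8, 5, 19, 20, 27, 47]


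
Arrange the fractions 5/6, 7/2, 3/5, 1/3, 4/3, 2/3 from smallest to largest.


Convert to decimal for comparison:
  5/6 = 0.8333
  7/2 = 3.5
  3/5 = 0.6
  1/3 = 0.3333
  4/3 = 1.3333
  2/3 = 0.6667
Decimals in increasing order: 0.3333 < 0.6 < 0.6667 < 0.8333 < 1.3333 < 3.5
Writing each back as its fraction gives the sorted order.
Final answer: 1/3, 3/5, 2/3, 5/6, 4/3, 7/2


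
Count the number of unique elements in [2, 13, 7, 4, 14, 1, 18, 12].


List all unique values:
Distinct values: [1, 2, 4, 7, 12, 13, 14, 18]
Count = 8
Final answer: 8


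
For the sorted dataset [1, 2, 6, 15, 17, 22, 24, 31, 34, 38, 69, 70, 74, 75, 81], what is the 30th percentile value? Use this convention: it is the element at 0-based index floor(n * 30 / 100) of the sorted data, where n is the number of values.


The dataset has n = 15 elements.
Index = floor(15 * 30 / 100) = floor(450 / 100) = floor(4.5) = 4
Counting from index 0 in the sorted data, the element at index 4 is 17.
Final answer: 17


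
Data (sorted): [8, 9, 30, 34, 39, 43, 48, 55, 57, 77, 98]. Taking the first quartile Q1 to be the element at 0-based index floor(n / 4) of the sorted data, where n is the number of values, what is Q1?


The list has n = 11 elements.
Q1 index = floor(11 / 4) = floor(2.75) = 2
Counting from index 0 in the sorted data, the element at index 2 is 30.
Final answer: 30


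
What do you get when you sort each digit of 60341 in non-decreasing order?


The number 60341 has digits: 6, 0, 3, 4, 1
Sorted: 0, 1, 3, 4, 6
Joining the sorted digits gives the result.
Final answer: 01346


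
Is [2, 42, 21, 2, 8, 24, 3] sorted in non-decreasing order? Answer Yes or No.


Check consecutive pairs:
  2 <= 42? True
  42 <= 21? False
  21 <= 2? False
  2 <= 8? True
  8 <= 24? True
  24 <= 3? False
3 consecutive pair(s) are out of order, so the list is not sorted.
Final answer: No


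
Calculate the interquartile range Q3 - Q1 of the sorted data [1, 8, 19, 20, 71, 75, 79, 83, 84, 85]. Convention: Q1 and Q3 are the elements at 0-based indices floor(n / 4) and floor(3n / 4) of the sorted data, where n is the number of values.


The data has n = 10 elements.
Q1 index = floor(10 / 4) = floor(2.5) = 2; Q3 index = floor(3 * 10 / 4) = floor(7.5) = 7
Q1 = element at index 2 = 19
Q3 = element at index 7 = 83
IQR = 83 - 19 = 64
Final answer: 64


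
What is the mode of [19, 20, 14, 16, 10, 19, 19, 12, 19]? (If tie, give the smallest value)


Count the frequency of each value:
  10 appears 1 time(s)
  12 appears 1 time(s)
  14 appears 1 time(s)
  16 appears 1 time(s)
  19 appears 4 time(s)
  20 appears 1 time(s)
Maximum frequency is 4.
Only 19 reaches that frequency, so it is the mode.
Final answer: 19


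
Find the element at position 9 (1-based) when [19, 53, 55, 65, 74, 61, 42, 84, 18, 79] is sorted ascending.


Sort ascending: [18, 19, 42, 53, 55, 61, 65, 74, 79, 84]
The 9th element (1-indexed) is at index 8.
Value = 79
Final answer: 79


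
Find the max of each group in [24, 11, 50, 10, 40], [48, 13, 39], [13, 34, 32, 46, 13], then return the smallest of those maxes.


Find max of each group:
  Group 1: [24, 11, 50, 10, 40] -> max = 50
  Group 2: [48, 13, 39] -> max = 48
  Group 3: [13, 34, 32, 46, 13] -> max = 46
Maxes: [50, 48, 46]
Minimum of maxes = 46
Final answer: 46


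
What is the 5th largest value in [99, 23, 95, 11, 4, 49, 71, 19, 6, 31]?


Sort descending: [99, 95, 71, 49, 31, 23, 19, 11, 6, 4]
The 5th element (1-indexed) is at index 4.
Value = 31
Final answer: 31


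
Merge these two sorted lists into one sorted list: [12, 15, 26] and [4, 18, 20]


List A: [12, 15, 26]
List B: [4, 18, 20]
Repeatedly compare the front elements and take the smaller:
  12 vs 4 -> take 4
  12 vs 18 -> take 12
  15 vs 18 -> take 15
  26 vs 18 -> take 18
  26 vs 20 -> take 20
  B is exhausted; append the rest of A: [26]
Final answer: [4, 12, 15, 18, 20, 26]


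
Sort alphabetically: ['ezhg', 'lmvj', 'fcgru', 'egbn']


Compare strings character by character (the first differing letter decides):
  'egbn' < 'ezhg' since 'g' < 'z' at position 2
  'ezhg' < 'fcgru' since 'e' < 'f' at position 1
  'fcgru' < 'lmvj' since 'f' < 'l' at position 1
Chaining these comparisons gives the alphabetical order.
Final answer: ['egbn', 'ezhg', 'fcgru', 'lmvj']


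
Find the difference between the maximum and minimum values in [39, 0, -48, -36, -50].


Maximum value: 39
Minimum value: -50
Range = 39 - (-50) = 89
Final answer: 89


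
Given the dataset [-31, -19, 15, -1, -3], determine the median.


First, sort the list: [-31, -19, -3, -1, 15]
The list has 5 elements (odd count).
The middle index is 2 (0-based), and the element there is -3.
Final answer: -3


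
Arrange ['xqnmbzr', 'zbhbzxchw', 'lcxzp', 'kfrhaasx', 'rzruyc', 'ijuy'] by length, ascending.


Compute lengths:
  'xqnmbzr' has length 7
  'zbhbzxchw' has length 9
  'lcxzp' has length 5
  'kfrhaasx' has length 8
  'rzruyc' has length 6
  'ijuy' has length 4
Lengths in increasing order: 4 < 5 < 6 < 7 < 8 < 9
Listing the words in that order gives the answer.
Final answer: ['ijuy', 'lcxzp', 'rzruyc', 'xqnmbzr', 'kfrhaasx', 'zbhbzxchw']


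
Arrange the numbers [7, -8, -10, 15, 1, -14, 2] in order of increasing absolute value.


Compute absolute values:
  |7| = 7
  |-8| = 8
  |-10| = 10
  |15| = 15
  |1| = 1
  |-14| = 14
  |2| = 2
Absolute values in increasing order: 1 < 2 < 7 < 8 < 10 < 14 < 15
Listing the original numbers in that order gives the answer.
Final answer: [1, 2, 7, -8, -10, -14, 15]


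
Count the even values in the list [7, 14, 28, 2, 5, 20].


Check each element:
  7 is odd
  14 is even
  28 is even
  2 is even
  5 is odd
  20 is even
Evens: [14, 28, 2, 20]
Count of evens = 4
Final answer: 4


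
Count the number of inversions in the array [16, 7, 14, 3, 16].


For each element, count the later elements that are smaller than it:
  16 (index 0): smaller elements after it = [7, 14, 3] -> 3
  7 (index 1): smaller elements after it = [3] -> 1
  14 (index 2): smaller elements after it = [3] -> 1
  3 (index 3): smaller elements after it = [] -> 0
Total inversions = 3 + 1 + 1 + 0 = 5
Final answer: 5


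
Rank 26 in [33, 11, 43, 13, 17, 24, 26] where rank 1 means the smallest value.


Sort ascending: [11, 13, 17, 24, 26, 33, 43]
Find 26 in the sorted list.
26 is at position 5 (1-indexed).
Final answer: 5


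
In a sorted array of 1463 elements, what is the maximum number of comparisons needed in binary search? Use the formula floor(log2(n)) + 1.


Binary search halves the search space each step.
Maximum comparisons = floor(log2(1463)) + 1
log2(1463) = 10.5147
floor(log2(1463)) = 10, so 10 + 1 = 11
Final answer: 11


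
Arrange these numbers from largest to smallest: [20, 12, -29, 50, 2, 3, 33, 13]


Original list: [20, 12, -29, 50, 2, 3, 33, 13]
Repeatedly take the largest remaining element:
  Remaining [20, 12, -29, 50, 2, 3, 33, 13] -> largest is 50
  Remaining [20, 12, -29, 2, 3, 33, 13] -> largest is 33
  Remaining [20, 12, -29, 2, 3, 13] -> largest is 20
  Remaining [12, -29, 2, 3, 13] -> largest is 13
  Remaining [12, -29, 2, 3] -> largest is 12
  Remaining [-29, 2, 3] -> largest is 3
  Remaining [-29, 2] -> largest is 2
  Remaining [-29] -> largest is -29
Collecting the picks in order gives the descending list.
Final answer: [50, 33, 20, 13, 12, 3, 2, -29]


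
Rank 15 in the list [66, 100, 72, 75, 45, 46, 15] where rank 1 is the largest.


Sort descending: [100, 75, 72, 66, 46, 45, 15]
Find 15 in the sorted list.
15 is at position 7.
Final answer: 7


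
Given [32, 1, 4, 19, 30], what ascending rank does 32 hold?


Sort ascending: [1, 4, 19, 30, 32]
Find 32 in the sorted list.
32 is at position 5 (1-indexed).
Final answer: 5


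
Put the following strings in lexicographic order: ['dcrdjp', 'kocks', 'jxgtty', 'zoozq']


Compare strings character by character (the first differing letter decides):
  'dcrdjp' < 'jxgtty' since 'd' < 'j' at position 1
  'jxgtty' < 'kocks' since 'j' < 'k' at position 1
  'kocks' < 'zoozq' since 'k' < 'z' at position 1
Chaining these comparisons gives the alphabetical order.
Final answer: ['dcrdjp', 'jxgtty', 'kocks', 'zoozq']


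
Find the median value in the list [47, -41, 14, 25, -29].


First, sort the list: [-41, -29, 14, 25, 47]
The list has 5 elements (odd count).
The middle index is 2 (0-based), and the element there is 14.
Final answer: 14


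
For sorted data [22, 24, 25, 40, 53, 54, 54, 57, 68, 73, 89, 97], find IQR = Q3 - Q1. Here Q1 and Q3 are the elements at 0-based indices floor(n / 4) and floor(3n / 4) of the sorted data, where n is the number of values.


The data has n = 12 elements.
Q1 index = floor(12 / 4) = floor(3) = 3; Q3 index = floor(3 * 12 / 4) = floor(9) = 9
Q1 = element at index 3 = 40
Q3 = element at index 9 = 73
IQR = 73 - 40 = 33
Final answer: 33


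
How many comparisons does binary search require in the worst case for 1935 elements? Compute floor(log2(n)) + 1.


Binary search halves the search space each step.
Maximum comparisons = floor(log2(1935)) + 1
log2(1935) = 10.9181
floor(log2(1935)) = 10, so 10 + 1 = 11
Final answer: 11


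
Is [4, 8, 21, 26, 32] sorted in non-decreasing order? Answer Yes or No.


Check consecutive pairs:
  4 <= 8? True
  8 <= 21? True
  21 <= 26? True
  26 <= 32? True
Every consecutive pair is in order, so the list is non-decreasing.
Final answer: Yes


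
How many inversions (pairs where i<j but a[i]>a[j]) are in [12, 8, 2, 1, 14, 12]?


For each element, count the later elements that are smaller than it:
  12 (index 0): smaller elements after it = [8, 2, 1] -> 3
  8 (index 1): smaller elements after it = [2, 1] -> 2
  2 (index 2): smaller elements after it = [1] -> 1
  1 (index 3): smaller elements after it = [] -> 0
  14 (index 4): smaller elements after it = [12] -> 1
Total inversions = 3 + 2 + 1 + 0 + 1 = 7
Final answer: 7


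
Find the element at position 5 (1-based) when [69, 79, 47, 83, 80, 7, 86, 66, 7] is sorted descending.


Sort descending: [86, 83, 80, 79, 69, 66, 47, 7, 7]
The 5th element (1-indexed) is at index 4.
Value = 69
Final answer: 69


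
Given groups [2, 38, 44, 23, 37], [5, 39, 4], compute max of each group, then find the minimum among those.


Find max of each group:
  Group 1: [2, 38, 44, 23, 37] -> max = 44
  Group 2: [5, 39, 4] -> max = 39
Maxes: [44, 39]
Minimum of maxes = 39
Final answer: 39


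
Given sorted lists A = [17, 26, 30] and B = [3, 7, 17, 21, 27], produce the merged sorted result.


List A: [17, 26, 30]
List B: [3, 7, 17, 21, 27]
Repeatedly compare the front elements and take the smaller:
  17 vs 3 -> take 3
  17 vs 7 -> take 7
  17 vs 17 -> take 17
  26 vs 17 -> take 17
  26 vs 21 -> take 21
  26 vs 27 -> take 26
  30 vs 27 -> take 27
  B is exhausted; append the rest of A: [30]
Final answer: [3, 7, 17, 17, 21, 26, 27, 30]


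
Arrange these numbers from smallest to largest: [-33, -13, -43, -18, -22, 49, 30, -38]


Original list: [-33, -13, -43, -18, -22, 49, 30, -38]
Repeatedly take the smallest remaining element:
  Remaining [-33, -13, -43, -18, -22, 49, 30, -38] -> smallest is -43
  Remaining [-33, -13, -18, -22, 49, 30, -38] -> smallest is -38
  Remaining [-33, -13, -18, -22, 49, 30] -> smallest is -33
  Remaining [-13, -18, -22, 49, 30] -> smallest is -22
  Remaining [-13, -18, 49, 30] -> smallest is -18
  Remaining [-13, 49, 30] -> smallest is -13
  Remaining [49, 30] -> smallest is 30
  Remaining [49] -> smallest is 49
Collecting the picks in order gives the sorted list.
Final answer: [-43, -38, -33, -22, -18, -13, 30, 49]


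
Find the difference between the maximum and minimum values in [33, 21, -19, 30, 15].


Maximum value: 33
Minimum value: -19
Range = 33 - (-19) = 52
Final answer: 52


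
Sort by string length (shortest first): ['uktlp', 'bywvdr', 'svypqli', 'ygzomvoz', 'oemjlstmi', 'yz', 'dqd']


Compute lengths:
  'uktlp' has length 5
  'bywvdr' has length 6
  'svypqli' has length 7
  'ygzomvoz' has length 8
  'oemjlstmi' has length 9
  'yz' has length 2
  'dqd' has length 3
Lengths in increasing order: 2 < 3 < 5 < 6 < 7 < 8 < 9
Listing the words in that order gives the answer.
Final answer: ['yz', 'dqd', 'uktlp', 'bywvdr', 'svypqli', 'ygzomvoz', 'oemjlstmi']


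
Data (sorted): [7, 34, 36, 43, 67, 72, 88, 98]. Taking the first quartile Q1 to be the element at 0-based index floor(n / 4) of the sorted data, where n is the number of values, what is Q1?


The list has n = 8 elements.
Q1 index = floor(8 / 4) = floor(2) = 2
Counting from index 0 in the sorted data, the element at index 2 is 36.
Final answer: 36


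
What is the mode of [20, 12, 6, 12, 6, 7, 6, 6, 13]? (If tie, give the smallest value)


Count the frequency of each value:
  6 appears 4 time(s)
  7 appears 1 time(s)
  12 appears 2 time(s)
  13 appears 1 time(s)
  20 appears 1 time(s)
Maximum frequency is 4.
Only 6 reaches that frequency, so it is the mode.
Final answer: 6


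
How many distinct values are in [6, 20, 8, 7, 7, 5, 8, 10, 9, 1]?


List all unique values:
Distinct values: [1, 5, 6, 7, 8, 9, 10, 20]
Count = 8
Final answer: 8


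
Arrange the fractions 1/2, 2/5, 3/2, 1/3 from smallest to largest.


Convert to decimal for comparison:
  1/2 = 0.5
  2/5 = 0.4
  3/2 = 1.5
  1/3 = 0.3333
Decimals in increasing order: 0.3333 < 0.4 < 0.5 < 1.5
Writing each back as its fraction gives the sorted order.
Final answer: 1/3, 2/5, 1/2, 3/2
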